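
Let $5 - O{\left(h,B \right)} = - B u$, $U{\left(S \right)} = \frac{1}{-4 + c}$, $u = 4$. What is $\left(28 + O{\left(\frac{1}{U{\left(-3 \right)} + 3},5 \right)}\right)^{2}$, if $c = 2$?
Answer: $2809$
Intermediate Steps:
$U{\left(S \right)} = - \frac{1}{2}$ ($U{\left(S \right)} = \frac{1}{-4 + 2} = \frac{1}{-2} = - \frac{1}{2}$)
$O{\left(h,B \right)} = 5 + 4 B$ ($O{\left(h,B \right)} = 5 - - B 4 = 5 - - 4 B = 5 + 4 B$)
$\left(28 + O{\left(\frac{1}{U{\left(-3 \right)} + 3},5 \right)}\right)^{2} = \left(28 + \left(5 + 4 \cdot 5\right)\right)^{2} = \left(28 + \left(5 + 20\right)\right)^{2} = \left(28 + 25\right)^{2} = 53^{2} = 2809$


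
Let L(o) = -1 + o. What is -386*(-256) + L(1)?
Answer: 98816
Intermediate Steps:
-386*(-256) + L(1) = -386*(-256) + (-1 + 1) = 98816 + 0 = 98816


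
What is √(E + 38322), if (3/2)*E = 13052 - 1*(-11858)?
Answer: √494358/3 ≈ 234.37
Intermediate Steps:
E = 49820/3 (E = 2*(13052 - 1*(-11858))/3 = 2*(13052 + 11858)/3 = (⅔)*24910 = 49820/3 ≈ 16607.)
√(E + 38322) = √(49820/3 + 38322) = √(164786/3) = √494358/3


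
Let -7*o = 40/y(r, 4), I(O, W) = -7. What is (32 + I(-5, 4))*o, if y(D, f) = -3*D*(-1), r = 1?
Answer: -1000/21 ≈ -47.619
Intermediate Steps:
y(D, f) = 3*D
o = -40/21 (o = -40/(7*(3*1)) = -40/(7*3) = -⅐*40/3 = -40/21 ≈ -1.9048)
(32 + I(-5, 4))*o = (32 - 7)*(-40/21) = 25*(-40/21) = -1000/21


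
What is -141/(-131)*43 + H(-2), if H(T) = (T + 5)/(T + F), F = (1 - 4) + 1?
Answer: 23859/524 ≈ 45.532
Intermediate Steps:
F = -2 (F = -3 + 1 = -2)
H(T) = (5 + T)/(-2 + T) (H(T) = (T + 5)/(T - 2) = (5 + T)/(-2 + T))
-141/(-131)*43 + H(-2) = -141/(-131)*43 + (5 - 2)/(-2 - 2) = -141*(-1/131)*43 + 3/(-4) = (141/131)*43 - ¼*3 = 6063/131 - ¾ = 23859/524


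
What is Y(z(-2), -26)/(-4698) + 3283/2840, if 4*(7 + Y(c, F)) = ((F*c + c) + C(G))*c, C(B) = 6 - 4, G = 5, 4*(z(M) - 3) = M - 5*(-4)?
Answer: 32862403/26684640 ≈ 1.2315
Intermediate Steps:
z(M) = 8 + M/4 (z(M) = 3 + (M - 5*(-4))/4 = 3 + (M + 20)/4 = 3 + (20 + M)/4 = 3 + (5 + M/4) = 8 + M/4)
C(B) = 2
Y(c, F) = -7 + c*(2 + c + F*c)/4 (Y(c, F) = -7 + (((F*c + c) + 2)*c)/4 = -7 + (((c + F*c) + 2)*c)/4 = -7 + ((2 + c + F*c)*c)/4 = -7 + (c*(2 + c + F*c))/4 = -7 + c*(2 + c + F*c)/4)
Y(z(-2), -26)/(-4698) + 3283/2840 = (-7 + (8 + (¼)*(-2))/2 + (8 + (¼)*(-2))²/4 + (¼)*(-26)*(8 + (¼)*(-2))²)/(-4698) + 3283/2840 = (-7 + (8 - ½)/2 + (8 - ½)²/4 + (¼)*(-26)*(8 - ½)²)*(-1/4698) + 3283*(1/2840) = (-7 + (½)*(15/2) + (15/2)²/4 + (¼)*(-26)*(15/2)²)*(-1/4698) + 3283/2840 = (-7 + 15/4 + (¼)*(225/4) + (¼)*(-26)*(225/4))*(-1/4698) + 3283/2840 = (-7 + 15/4 + 225/16 - 2925/8)*(-1/4698) + 3283/2840 = -5677/16*(-1/4698) + 3283/2840 = 5677/75168 + 3283/2840 = 32862403/26684640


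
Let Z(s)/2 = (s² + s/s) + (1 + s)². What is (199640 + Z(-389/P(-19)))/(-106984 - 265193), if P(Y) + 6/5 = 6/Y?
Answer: -2405948041/1929365568 ≈ -1.2470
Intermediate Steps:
P(Y) = -6/5 + 6/Y
Z(s) = 2 + 2*s² + 2*(1 + s)² (Z(s) = 2*((s² + s/s) + (1 + s)²) = 2*((s² + 1) + (1 + s)²) = 2*((1 + s²) + (1 + s)²) = 2*(1 + s² + (1 + s)²) = 2 + 2*s² + 2*(1 + s)²)
(199640 + Z(-389/P(-19)))/(-106984 - 265193) = (199640 + (4 + 4*(-389/(-6/5 + 6/(-19))) + 4*(-389/(-6/5 + 6/(-19)))²))/(-106984 - 265193) = (199640 + (4 + 4*(-389/(-6/5 + 6*(-1/19))) + 4*(-389/(-6/5 + 6*(-1/19)))²))/(-372177) = (199640 + (4 + 4*(-389/(-6/5 - 6/19)) + 4*(-389/(-6/5 - 6/19))²))*(-1/372177) = (199640 + (4 + 4*(-389/(-144/95)) + 4*(-389/(-144/95))²))*(-1/372177) = (199640 + (4 + 4*(-389*(-95/144)) + 4*(-389*(-95/144))²))*(-1/372177) = (199640 + (4 + 4*(36955/144) + 4*(36955/144)²))*(-1/372177) = (199640 + (4 + 36955/36 + 4*(1365672025/20736)))*(-1/372177) = (199640 + (4 + 36955/36 + 1365672025/5184))*(-1/372177) = (199640 + 1371014281/5184)*(-1/372177) = (2405948041/5184)*(-1/372177) = -2405948041/1929365568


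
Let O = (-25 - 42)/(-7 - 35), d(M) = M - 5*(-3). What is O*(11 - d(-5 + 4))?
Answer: -67/14 ≈ -4.7857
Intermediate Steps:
d(M) = 15 + M (d(M) = M + 15 = 15 + M)
O = 67/42 (O = -67/(-42) = -67*(-1/42) = 67/42 ≈ 1.5952)
O*(11 - d(-5 + 4)) = 67*(11 - (15 + (-5 + 4)))/42 = 67*(11 - (15 - 1))/42 = 67*(11 - 1*14)/42 = 67*(11 - 14)/42 = (67/42)*(-3) = -67/14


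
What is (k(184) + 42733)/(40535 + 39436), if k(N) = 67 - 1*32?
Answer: 14256/26657 ≈ 0.53479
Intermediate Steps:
k(N) = 35 (k(N) = 67 - 32 = 35)
(k(184) + 42733)/(40535 + 39436) = (35 + 42733)/(40535 + 39436) = 42768/79971 = 42768*(1/79971) = 14256/26657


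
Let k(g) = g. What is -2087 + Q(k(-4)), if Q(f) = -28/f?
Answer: -2080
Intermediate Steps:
-2087 + Q(k(-4)) = -2087 - 28/(-4) = -2087 - 28*(-1/4) = -2087 + 7 = -2080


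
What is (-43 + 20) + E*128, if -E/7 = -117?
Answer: 104809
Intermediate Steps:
E = 819 (E = -7*(-117) = 819)
(-43 + 20) + E*128 = (-43 + 20) + 819*128 = -23 + 104832 = 104809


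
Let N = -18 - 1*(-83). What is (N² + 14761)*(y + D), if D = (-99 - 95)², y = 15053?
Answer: 1000353354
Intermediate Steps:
N = 65 (N = -18 + 83 = 65)
D = 37636 (D = (-194)² = 37636)
(N² + 14761)*(y + D) = (65² + 14761)*(15053 + 37636) = (4225 + 14761)*52689 = 18986*52689 = 1000353354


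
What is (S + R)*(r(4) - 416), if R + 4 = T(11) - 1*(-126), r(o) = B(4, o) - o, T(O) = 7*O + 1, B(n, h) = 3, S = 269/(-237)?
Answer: -6551209/79 ≈ -82927.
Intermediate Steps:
S = -269/237 (S = 269*(-1/237) = -269/237 ≈ -1.1350)
T(O) = 1 + 7*O
r(o) = 3 - o
R = 200 (R = -4 + ((1 + 7*11) - 1*(-126)) = -4 + ((1 + 77) + 126) = -4 + (78 + 126) = -4 + 204 = 200)
(S + R)*(r(4) - 416) = (-269/237 + 200)*((3 - 1*4) - 416) = 47131*((3 - 4) - 416)/237 = 47131*(-1 - 416)/237 = (47131/237)*(-417) = -6551209/79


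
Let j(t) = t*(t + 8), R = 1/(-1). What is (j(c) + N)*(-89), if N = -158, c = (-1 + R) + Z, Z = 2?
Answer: 14062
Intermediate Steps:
R = -1
c = 0 (c = (-1 - 1) + 2 = -2 + 2 = 0)
j(t) = t*(8 + t)
(j(c) + N)*(-89) = (0*(8 + 0) - 158)*(-89) = (0*8 - 158)*(-89) = (0 - 158)*(-89) = -158*(-89) = 14062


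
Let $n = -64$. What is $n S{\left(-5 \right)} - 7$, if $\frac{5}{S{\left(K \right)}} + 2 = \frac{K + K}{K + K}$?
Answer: $313$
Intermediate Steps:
$S{\left(K \right)} = -5$ ($S{\left(K \right)} = \frac{5}{-2 + \frac{K + K}{K + K}} = \frac{5}{-2 + \frac{2 K}{2 K}} = \frac{5}{-2 + 2 K \frac{1}{2 K}} = \frac{5}{-2 + 1} = \frac{5}{-1} = 5 \left(-1\right) = -5$)
$n S{\left(-5 \right)} - 7 = \left(-64\right) \left(-5\right) - 7 = 320 - 7 = 313$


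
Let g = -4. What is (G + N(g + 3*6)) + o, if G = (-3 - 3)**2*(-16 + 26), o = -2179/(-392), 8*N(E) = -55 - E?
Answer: 69959/196 ≈ 356.93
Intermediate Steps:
N(E) = -55/8 - E/8 (N(E) = (-55 - E)/8 = -55/8 - E/8)
o = 2179/392 (o = -2179*(-1/392) = 2179/392 ≈ 5.5587)
G = 360 (G = (-6)**2*10 = 36*10 = 360)
(G + N(g + 3*6)) + o = (360 + (-55/8 - (-4 + 3*6)/8)) + 2179/392 = (360 + (-55/8 - (-4 + 18)/8)) + 2179/392 = (360 + (-55/8 - 1/8*14)) + 2179/392 = (360 + (-55/8 - 7/4)) + 2179/392 = (360 - 69/8) + 2179/392 = 2811/8 + 2179/392 = 69959/196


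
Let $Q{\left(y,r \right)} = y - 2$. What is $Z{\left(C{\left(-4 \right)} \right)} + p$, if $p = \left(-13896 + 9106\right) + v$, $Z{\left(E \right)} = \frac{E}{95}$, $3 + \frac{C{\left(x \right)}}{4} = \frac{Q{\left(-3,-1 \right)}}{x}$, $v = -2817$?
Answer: $- \frac{722672}{95} \approx -7607.1$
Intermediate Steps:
$Q{\left(y,r \right)} = -2 + y$
$C{\left(x \right)} = -12 - \frac{20}{x}$ ($C{\left(x \right)} = -12 + 4 \frac{-2 - 3}{x} = -12 + 4 \left(- \frac{5}{x}\right) = -12 - \frac{20}{x}$)
$Z{\left(E \right)} = \frac{E}{95}$ ($Z{\left(E \right)} = E \frac{1}{95} = \frac{E}{95}$)
$p = -7607$ ($p = \left(-13896 + 9106\right) - 2817 = -4790 - 2817 = -7607$)
$Z{\left(C{\left(-4 \right)} \right)} + p = \frac{-12 - \frac{20}{-4}}{95} - 7607 = \frac{-12 - -5}{95} - 7607 = \frac{-12 + 5}{95} - 7607 = \frac{1}{95} \left(-7\right) - 7607 = - \frac{7}{95} - 7607 = - \frac{722672}{95}$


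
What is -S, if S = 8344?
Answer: -8344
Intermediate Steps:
-S = -1*8344 = -8344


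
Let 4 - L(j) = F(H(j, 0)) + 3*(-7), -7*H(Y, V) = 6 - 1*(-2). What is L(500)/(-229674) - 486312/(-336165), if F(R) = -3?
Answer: 18613968278/12868060035 ≈ 1.4465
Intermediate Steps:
H(Y, V) = -8/7 (H(Y, V) = -(6 - 1*(-2))/7 = -(6 + 2)/7 = -1/7*8 = -8/7)
L(j) = 28 (L(j) = 4 - (-3 + 3*(-7)) = 4 - (-3 - 21) = 4 - 1*(-24) = 4 + 24 = 28)
L(500)/(-229674) - 486312/(-336165) = 28/(-229674) - 486312/(-336165) = 28*(-1/229674) - 486312*(-1/336165) = -14/114837 + 162104/112055 = 18613968278/12868060035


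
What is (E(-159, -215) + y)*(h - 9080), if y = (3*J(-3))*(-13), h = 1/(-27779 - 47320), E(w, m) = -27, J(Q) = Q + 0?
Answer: -20456967630/25033 ≈ -8.1720e+5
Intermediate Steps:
J(Q) = Q
h = -1/75099 (h = 1/(-75099) = -1/75099 ≈ -1.3316e-5)
y = 117 (y = (3*(-3))*(-13) = -9*(-13) = 117)
(E(-159, -215) + y)*(h - 9080) = (-27 + 117)*(-1/75099 - 9080) = 90*(-681898921/75099) = -20456967630/25033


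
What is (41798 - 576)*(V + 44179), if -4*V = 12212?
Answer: 1695295972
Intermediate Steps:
V = -3053 (V = -¼*12212 = -3053)
(41798 - 576)*(V + 44179) = (41798 - 576)*(-3053 + 44179) = 41222*41126 = 1695295972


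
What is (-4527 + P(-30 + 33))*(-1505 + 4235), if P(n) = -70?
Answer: -12549810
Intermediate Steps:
(-4527 + P(-30 + 33))*(-1505 + 4235) = (-4527 - 70)*(-1505 + 4235) = -4597*2730 = -12549810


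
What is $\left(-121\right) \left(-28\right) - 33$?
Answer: $3355$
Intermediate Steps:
$\left(-121\right) \left(-28\right) - 33 = 3388 + \left(-36 + 3\right) = 3388 - 33 = 3355$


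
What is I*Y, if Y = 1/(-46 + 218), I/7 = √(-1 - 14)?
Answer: 7*I*√15/172 ≈ 0.15762*I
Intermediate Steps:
I = 7*I*√15 (I = 7*√(-1 - 14) = 7*√(-15) = 7*(I*√15) = 7*I*√15 ≈ 27.111*I)
Y = 1/172 ≈ 0.0058140
I*Y = (7*I*√15)*(1/172) = 7*I*√15/172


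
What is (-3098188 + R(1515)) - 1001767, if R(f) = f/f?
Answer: -4099954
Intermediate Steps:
R(f) = 1
(-3098188 + R(1515)) - 1001767 = (-3098188 + 1) - 1001767 = -3098187 - 1001767 = -4099954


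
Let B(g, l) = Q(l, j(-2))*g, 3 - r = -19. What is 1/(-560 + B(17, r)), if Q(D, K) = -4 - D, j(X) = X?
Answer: -1/1002 ≈ -0.00099800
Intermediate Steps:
r = 22 (r = 3 - 1*(-19) = 3 + 19 = 22)
B(g, l) = g*(-4 - l) (B(g, l) = (-4 - l)*g = g*(-4 - l))
1/(-560 + B(17, r)) = 1/(-560 - 1*17*(4 + 22)) = 1/(-560 - 1*17*26) = 1/(-560 - 442) = 1/(-1002) = -1/1002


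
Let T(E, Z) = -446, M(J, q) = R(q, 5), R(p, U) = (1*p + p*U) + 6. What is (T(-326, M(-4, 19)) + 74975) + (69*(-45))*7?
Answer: 52794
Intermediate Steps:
R(p, U) = 6 + p + U*p (R(p, U) = (p + U*p) + 6 = 6 + p + U*p)
M(J, q) = 6 + 6*q (M(J, q) = 6 + q + 5*q = 6 + 6*q)
(T(-326, M(-4, 19)) + 74975) + (69*(-45))*7 = (-446 + 74975) + (69*(-45))*7 = 74529 - 3105*7 = 74529 - 21735 = 52794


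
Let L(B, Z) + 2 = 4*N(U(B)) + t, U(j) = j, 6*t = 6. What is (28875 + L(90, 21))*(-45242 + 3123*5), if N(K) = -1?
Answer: -855331490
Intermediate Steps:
t = 1 (t = (⅙)*6 = 1)
L(B, Z) = -5 (L(B, Z) = -2 + (4*(-1) + 1) = -2 + (-4 + 1) = -2 - 3 = -5)
(28875 + L(90, 21))*(-45242 + 3123*5) = (28875 - 5)*(-45242 + 3123*5) = 28870*(-45242 + 15615) = 28870*(-29627) = -855331490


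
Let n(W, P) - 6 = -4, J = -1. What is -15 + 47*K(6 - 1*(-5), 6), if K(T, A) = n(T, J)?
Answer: 79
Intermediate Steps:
n(W, P) = 2 (n(W, P) = 6 - 4 = 2)
K(T, A) = 2
-15 + 47*K(6 - 1*(-5), 6) = -15 + 47*2 = -15 + 94 = 79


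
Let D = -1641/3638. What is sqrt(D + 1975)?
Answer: sqrt(26133241942)/3638 ≈ 44.436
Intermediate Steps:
D = -1641/3638 (D = -1641*1/3638 = -1641/3638 ≈ -0.45107)
sqrt(D + 1975) = sqrt(-1641/3638 + 1975) = sqrt(7183409/3638) = sqrt(26133241942)/3638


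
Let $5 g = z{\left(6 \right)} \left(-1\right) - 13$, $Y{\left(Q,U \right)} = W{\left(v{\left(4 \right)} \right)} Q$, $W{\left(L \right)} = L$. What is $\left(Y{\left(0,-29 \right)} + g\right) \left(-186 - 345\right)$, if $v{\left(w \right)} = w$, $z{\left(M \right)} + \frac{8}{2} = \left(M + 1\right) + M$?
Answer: $\frac{11682}{5} \approx 2336.4$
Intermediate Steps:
$z{\left(M \right)} = -3 + 2 M$ ($z{\left(M \right)} = -4 + \left(\left(M + 1\right) + M\right) = -4 + \left(\left(1 + M\right) + M\right) = -4 + \left(1 + 2 M\right) = -3 + 2 M$)
$Y{\left(Q,U \right)} = 4 Q$
$g = - \frac{22}{5}$ ($g = \frac{\left(-3 + 2 \cdot 6\right) \left(-1\right) - 13}{5} = \frac{\left(-3 + 12\right) \left(-1\right) - 13}{5} = \frac{9 \left(-1\right) - 13}{5} = \frac{-9 - 13}{5} = \frac{1}{5} \left(-22\right) = - \frac{22}{5} \approx -4.4$)
$\left(Y{\left(0,-29 \right)} + g\right) \left(-186 - 345\right) = \left(4 \cdot 0 - \frac{22}{5}\right) \left(-186 - 345\right) = \left(0 - \frac{22}{5}\right) \left(-531\right) = \left(- \frac{22}{5}\right) \left(-531\right) = \frac{11682}{5}$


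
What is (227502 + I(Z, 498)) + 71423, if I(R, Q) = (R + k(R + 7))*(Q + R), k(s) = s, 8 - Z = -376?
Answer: 982475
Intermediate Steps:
Z = 384 (Z = 8 - 1*(-376) = 8 + 376 = 384)
I(R, Q) = (7 + 2*R)*(Q + R) (I(R, Q) = (R + (R + 7))*(Q + R) = (R + (7 + R))*(Q + R) = (7 + 2*R)*(Q + R))
(227502 + I(Z, 498)) + 71423 = (227502 + (384² + 498*384 + 498*(7 + 384) + 384*(7 + 384))) + 71423 = (227502 + (147456 + 191232 + 498*391 + 384*391)) + 71423 = (227502 + (147456 + 191232 + 194718 + 150144)) + 71423 = (227502 + 683550) + 71423 = 911052 + 71423 = 982475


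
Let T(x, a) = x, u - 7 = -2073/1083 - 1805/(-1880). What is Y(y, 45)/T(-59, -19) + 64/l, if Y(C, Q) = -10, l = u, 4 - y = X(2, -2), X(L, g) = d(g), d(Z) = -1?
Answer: 520745706/48418763 ≈ 10.755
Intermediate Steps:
u = 820657/135736 (u = 7 + (-2073/1083 - 1805/(-1880)) = 7 + (-2073*1/1083 - 1805*(-1/1880)) = 7 + (-691/361 + 361/376) = 7 - 129495/135736 = 820657/135736 ≈ 6.0460)
X(L, g) = -1
y = 5 (y = 4 - 1*(-1) = 4 + 1 = 5)
l = 820657/135736 ≈ 6.0460
Y(y, 45)/T(-59, -19) + 64/l = -10/(-59) + 64/(820657/135736) = -10*(-1/59) + 64*(135736/820657) = 10/59 + 8687104/820657 = 520745706/48418763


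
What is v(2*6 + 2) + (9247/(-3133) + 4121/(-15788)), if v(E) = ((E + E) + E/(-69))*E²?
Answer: 18583864621811/3413002476 ≈ 5445.0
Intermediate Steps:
v(E) = 137*E³/69 (v(E) = (2*E + E*(-1/69))*E² = (2*E - E/69)*E² = (137*E/69)*E² = 137*E³/69)
v(2*6 + 2) + (9247/(-3133) + 4121/(-15788)) = 137*(2*6 + 2)³/69 + (9247/(-3133) + 4121/(-15788)) = 137*(12 + 2)³/69 + (9247*(-1/3133) + 4121*(-1/15788)) = (137/69)*14³ + (-9247/3133 - 4121/15788) = (137/69)*2744 - 158902729/49463804 = 375928/69 - 158902729/49463804 = 18583864621811/3413002476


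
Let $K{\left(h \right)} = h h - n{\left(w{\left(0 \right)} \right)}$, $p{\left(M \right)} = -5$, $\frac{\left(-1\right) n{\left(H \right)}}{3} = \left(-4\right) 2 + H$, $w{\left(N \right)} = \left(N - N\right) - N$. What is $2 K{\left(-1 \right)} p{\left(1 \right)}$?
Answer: $230$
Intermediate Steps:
$w{\left(N \right)} = - N$ ($w{\left(N \right)} = 0 - N = - N$)
$n{\left(H \right)} = 24 - 3 H$ ($n{\left(H \right)} = - 3 \left(\left(-4\right) 2 + H\right) = - 3 \left(-8 + H\right) = 24 - 3 H$)
$K{\left(h \right)} = -24 + h^{2}$ ($K{\left(h \right)} = h h - \left(24 - 3 \left(\left(-1\right) 0\right)\right) = h^{2} - \left(24 - 0\right) = h^{2} - \left(24 + 0\right) = h^{2} - 24 = -24 + h^{2}$)
$2 K{\left(-1 \right)} p{\left(1 \right)} = 2 \left(-24 + \left(-1\right)^{2}\right) \left(-5\right) = 2 \left(-24 + 1\right) \left(-5\right) = 2 \left(-23\right) \left(-5\right) = \left(-46\right) \left(-5\right) = 230$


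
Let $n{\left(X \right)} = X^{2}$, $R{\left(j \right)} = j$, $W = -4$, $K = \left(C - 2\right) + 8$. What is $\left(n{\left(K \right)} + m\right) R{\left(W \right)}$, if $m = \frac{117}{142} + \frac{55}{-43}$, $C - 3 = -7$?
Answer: $- \frac{43290}{3053} \approx -14.179$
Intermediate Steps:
$C = -4$ ($C = 3 - 7 = -4$)
$K = 2$ ($K = \left(-4 - 2\right) + 8 = -6 + 8 = 2$)
$m = - \frac{2779}{6106}$ ($m = 117 \cdot \frac{1}{142} + 55 \left(- \frac{1}{43}\right) = \frac{117}{142} - \frac{55}{43} = - \frac{2779}{6106} \approx -0.45513$)
$\left(n{\left(K \right)} + m\right) R{\left(W \right)} = \left(2^{2} - \frac{2779}{6106}\right) \left(-4\right) = \left(4 - \frac{2779}{6106}\right) \left(-4\right) = \frac{21645}{6106} \left(-4\right) = - \frac{43290}{3053}$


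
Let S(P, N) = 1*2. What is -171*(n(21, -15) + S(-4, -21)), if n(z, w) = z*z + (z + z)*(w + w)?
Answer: 139707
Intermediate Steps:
n(z, w) = z² + 4*w*z (n(z, w) = z² + (2*z)*(2*w) = z² + 4*w*z)
S(P, N) = 2
-171*(n(21, -15) + S(-4, -21)) = -171*(21*(21 + 4*(-15)) + 2) = -171*(21*(21 - 60) + 2) = -171*(21*(-39) + 2) = -171*(-819 + 2) = -171*(-817) = 139707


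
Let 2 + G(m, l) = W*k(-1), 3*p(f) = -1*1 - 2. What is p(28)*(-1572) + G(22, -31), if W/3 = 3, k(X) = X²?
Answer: 1579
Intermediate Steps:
W = 9 (W = 3*3 = 9)
p(f) = -1 (p(f) = (-1*1 - 2)/3 = (-1 - 2)/3 = (⅓)*(-3) = -1)
G(m, l) = 7 (G(m, l) = -2 + 9*(-1)² = -2 + 9*1 = -2 + 9 = 7)
p(28)*(-1572) + G(22, -31) = -1*(-1572) + 7 = 1572 + 7 = 1579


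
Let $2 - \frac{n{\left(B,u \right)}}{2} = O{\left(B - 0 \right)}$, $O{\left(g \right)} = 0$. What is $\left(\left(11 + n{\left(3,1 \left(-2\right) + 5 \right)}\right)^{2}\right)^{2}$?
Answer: $50625$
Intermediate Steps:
$n{\left(B,u \right)} = 4$ ($n{\left(B,u \right)} = 4 - 0 = 4 + 0 = 4$)
$\left(\left(11 + n{\left(3,1 \left(-2\right) + 5 \right)}\right)^{2}\right)^{2} = \left(\left(11 + 4\right)^{2}\right)^{2} = \left(15^{2}\right)^{2} = 225^{2} = 50625$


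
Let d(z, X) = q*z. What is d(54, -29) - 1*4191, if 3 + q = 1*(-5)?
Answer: -4623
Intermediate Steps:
q = -8 (q = -3 + 1*(-5) = -3 - 5 = -8)
d(z, X) = -8*z
d(54, -29) - 1*4191 = -8*54 - 1*4191 = -432 - 4191 = -4623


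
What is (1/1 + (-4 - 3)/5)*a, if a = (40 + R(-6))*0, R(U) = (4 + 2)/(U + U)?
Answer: 0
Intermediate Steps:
R(U) = 3/U (R(U) = 6/((2*U)) = 6*(1/(2*U)) = 3/U)
a = 0 (a = (40 + 3/(-6))*0 = (40 + 3*(-1/6))*0 = (40 - 1/2)*0 = (79/2)*0 = 0)
(1/1 + (-4 - 3)/5)*a = (1/1 + (-4 - 3)/5)*0 = (1*1 - 7*1/5)*0 = (1 - 7/5)*0 = -2/5*0 = 0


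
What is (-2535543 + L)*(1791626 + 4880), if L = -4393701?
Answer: -12448428421464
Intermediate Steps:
(-2535543 + L)*(1791626 + 4880) = (-2535543 - 4393701)*(1791626 + 4880) = -6929244*1796506 = -12448428421464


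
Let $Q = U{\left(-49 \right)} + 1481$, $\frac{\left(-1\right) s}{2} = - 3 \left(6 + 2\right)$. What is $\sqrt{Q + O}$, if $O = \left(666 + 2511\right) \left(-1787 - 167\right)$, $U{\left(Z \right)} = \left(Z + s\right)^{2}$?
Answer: $2 i \sqrt{1551594} \approx 2491.3 i$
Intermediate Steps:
$s = 48$ ($s = - 2 \left(- 3 \left(6 + 2\right)\right) = - 2 \left(\left(-3\right) 8\right) = \left(-2\right) \left(-24\right) = 48$)
$U{\left(Z \right)} = \left(48 + Z\right)^{2}$ ($U{\left(Z \right)} = \left(Z + 48\right)^{2} = \left(48 + Z\right)^{2}$)
$O = -6207858$ ($O = 3177 \left(-1954\right) = -6207858$)
$Q = 1482$ ($Q = \left(48 - 49\right)^{2} + 1481 = \left(-1\right)^{2} + 1481 = 1 + 1481 = 1482$)
$\sqrt{Q + O} = \sqrt{1482 - 6207858} = \sqrt{-6206376} = 2 i \sqrt{1551594}$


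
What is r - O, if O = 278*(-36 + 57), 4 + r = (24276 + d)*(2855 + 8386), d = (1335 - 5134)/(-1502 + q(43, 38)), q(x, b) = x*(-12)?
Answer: 550715904691/2018 ≈ 2.7290e+8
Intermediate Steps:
q(x, b) = -12*x
d = 3799/2018 (d = (1335 - 5134)/(-1502 - 12*43) = -3799/(-1502 - 516) = -3799/(-2018) = -3799*(-1/2018) = 3799/2018 ≈ 1.8826)
r = 550727685775/2018 (r = -4 + (24276 + 3799/2018)*(2855 + 8386) = -4 + (48992767/2018)*11241 = -4 + 550727693847/2018 = 550727685775/2018 ≈ 2.7291e+8)
O = 5838 (O = 278*21 = 5838)
r - O = 550727685775/2018 - 1*5838 = 550727685775/2018 - 5838 = 550715904691/2018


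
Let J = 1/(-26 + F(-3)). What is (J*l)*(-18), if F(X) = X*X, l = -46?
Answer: -828/17 ≈ -48.706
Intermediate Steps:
F(X) = X**2
J = -1/17 (J = 1/(-26 + (-3)**2) = 1/(-26 + 9) = 1/(-17) = -1/17 ≈ -0.058824)
(J*l)*(-18) = -1/17*(-46)*(-18) = (46/17)*(-18) = -828/17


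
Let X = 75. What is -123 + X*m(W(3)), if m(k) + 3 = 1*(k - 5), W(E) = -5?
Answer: -1098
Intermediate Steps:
m(k) = -8 + k (m(k) = -3 + 1*(k - 5) = -3 + 1*(-5 + k) = -3 + (-5 + k) = -8 + k)
-123 + X*m(W(3)) = -123 + 75*(-8 - 5) = -123 + 75*(-13) = -123 - 975 = -1098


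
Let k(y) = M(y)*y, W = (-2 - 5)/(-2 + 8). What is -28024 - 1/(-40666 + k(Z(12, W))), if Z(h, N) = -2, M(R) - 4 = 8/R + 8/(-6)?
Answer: -3418647757/121990 ≈ -28024.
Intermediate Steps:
M(R) = 8/3 + 8/R (M(R) = 4 + (8/R + 8/(-6)) = 4 + (8/R + 8*(-1/6)) = 4 + (8/R - 4/3) = 4 + (-4/3 + 8/R) = 8/3 + 8/R)
W = -7/6 ≈ -1.1667
k(y) = y*(8/3 + 8/y) (k(y) = (8/3 + 8/y)*y = y*(8/3 + 8/y))
-28024 - 1/(-40666 + k(Z(12, W))) = -28024 - 1/(-40666 + (8 + (8/3)*(-2))) = -28024 - 1/(-40666 + (8 - 16/3)) = -28024 - 1/(-40666 + 8/3) = -28024 - 1/(-121990/3) = -28024 - 1*(-3/121990) = -28024 + 3/121990 = -3418647757/121990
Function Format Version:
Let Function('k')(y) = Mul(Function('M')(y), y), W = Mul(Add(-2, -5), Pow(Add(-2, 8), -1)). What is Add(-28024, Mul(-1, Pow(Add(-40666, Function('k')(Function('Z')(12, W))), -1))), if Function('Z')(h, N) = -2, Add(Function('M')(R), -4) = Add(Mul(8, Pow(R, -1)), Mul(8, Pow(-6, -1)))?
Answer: Rational(-3418647757, 121990) ≈ -28024.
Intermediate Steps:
Function('M')(R) = Add(Rational(8, 3), Mul(8, Pow(R, -1))) (Function('M')(R) = Add(4, Add(Mul(8, Pow(R, -1)), Mul(8, Pow(-6, -1)))) = Add(4, Add(Mul(8, Pow(R, -1)), Mul(8, Rational(-1, 6)))) = Add(4, Add(Mul(8, Pow(R, -1)), Rational(-4, 3))) = Add(4, Add(Rational(-4, 3), Mul(8, Pow(R, -1)))) = Add(Rational(8, 3), Mul(8, Pow(R, -1))))
W = Rational(-7, 6) (W = Mul(-7, Pow(6, -1)) = Mul(-7, Rational(1, 6)) = Rational(-7, 6) ≈ -1.1667)
Function('k')(y) = Mul(y, Add(Rational(8, 3), Mul(8, Pow(y, -1)))) (Function('k')(y) = Mul(Add(Rational(8, 3), Mul(8, Pow(y, -1))), y) = Mul(y, Add(Rational(8, 3), Mul(8, Pow(y, -1)))))
Add(-28024, Mul(-1, Pow(Add(-40666, Function('k')(Function('Z')(12, W))), -1))) = Add(-28024, Mul(-1, Pow(Add(-40666, Add(8, Mul(Rational(8, 3), -2))), -1))) = Add(-28024, Mul(-1, Pow(Add(-40666, Add(8, Rational(-16, 3))), -1))) = Add(-28024, Mul(-1, Pow(Add(-40666, Rational(8, 3)), -1))) = Add(-28024, Mul(-1, Pow(Rational(-121990, 3), -1))) = Add(-28024, Mul(-1, Rational(-3, 121990))) = Add(-28024, Rational(3, 121990)) = Rational(-3418647757, 121990)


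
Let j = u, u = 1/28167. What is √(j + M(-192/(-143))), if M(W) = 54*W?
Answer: √1176284640535719/4027881 ≈ 8.5149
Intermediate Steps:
u = 1/28167 ≈ 3.5503e-5
j = 1/28167 ≈ 3.5503e-5
√(j + M(-192/(-143))) = √(1/28167 + 54*(-192/(-143))) = √(1/28167 + 54*(-192*(-1/143))) = √(1/28167 + 54*(192/143)) = √(1/28167 + 10368/143) = √(292035599/4027881) = √1176284640535719/4027881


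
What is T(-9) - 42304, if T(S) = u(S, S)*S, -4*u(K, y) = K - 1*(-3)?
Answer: -84635/2 ≈ -42318.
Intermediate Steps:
u(K, y) = -¾ - K/4 (u(K, y) = -(K - 1*(-3))/4 = -(K + 3)/4 = -(3 + K)/4 = -¾ - K/4)
T(S) = S*(-¾ - S/4) (T(S) = (-¾ - S/4)*S = S*(-¾ - S/4))
T(-9) - 42304 = -¼*(-9)*(3 - 9) - 42304 = -¼*(-9)*(-6) - 42304 = -27/2 - 42304 = -84635/2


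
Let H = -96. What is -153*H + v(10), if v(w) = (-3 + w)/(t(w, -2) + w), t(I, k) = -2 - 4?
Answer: 58759/4 ≈ 14690.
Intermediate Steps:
t(I, k) = -6
v(w) = (-3 + w)/(-6 + w)
-153*H + v(10) = -153*(-96) + (-3 + 10)/(-6 + 10) = 14688 + 7/4 = 58759/4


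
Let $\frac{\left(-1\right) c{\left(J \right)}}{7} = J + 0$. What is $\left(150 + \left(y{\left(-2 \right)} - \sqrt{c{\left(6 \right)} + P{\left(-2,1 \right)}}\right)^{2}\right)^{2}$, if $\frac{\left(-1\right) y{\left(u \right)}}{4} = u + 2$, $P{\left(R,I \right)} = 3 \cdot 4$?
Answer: $14400$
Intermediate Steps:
$c{\left(J \right)} = - 7 J$ ($c{\left(J \right)} = - 7 \left(J + 0\right) = - 7 J$)
$P{\left(R,I \right)} = 12$
$y{\left(u \right)} = -8 - 4 u$ ($y{\left(u \right)} = - 4 \left(u + 2\right) = - 4 \left(2 + u\right) = -8 - 4 u$)
$\left(150 + \left(y{\left(-2 \right)} - \sqrt{c{\left(6 \right)} + P{\left(-2,1 \right)}}\right)^{2}\right)^{2} = \left(150 + \left(\left(-8 - -8\right) - \sqrt{\left(-7\right) 6 + 12}\right)^{2}\right)^{2} = \left(150 + \left(\left(-8 + 8\right) - \sqrt{-42 + 12}\right)^{2}\right)^{2} = \left(150 + \left(0 - \sqrt{-30}\right)^{2}\right)^{2} = \left(150 + \left(0 - i \sqrt{30}\right)^{2}\right)^{2} = \left(150 + \left(- i \sqrt{30}\right)^{2}\right)^{2} = \left(150 - 30\right)^{2} = 120^{2} = 14400$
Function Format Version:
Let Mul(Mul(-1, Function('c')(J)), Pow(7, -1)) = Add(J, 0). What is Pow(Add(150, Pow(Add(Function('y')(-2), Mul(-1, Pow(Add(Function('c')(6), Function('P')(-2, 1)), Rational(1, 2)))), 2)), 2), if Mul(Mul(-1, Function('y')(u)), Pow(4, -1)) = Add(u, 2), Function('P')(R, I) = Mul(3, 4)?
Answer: 14400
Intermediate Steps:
Function('c')(J) = Mul(-7, J) (Function('c')(J) = Mul(-7, Add(J, 0)) = Mul(-7, J))
Function('P')(R, I) = 12
Function('y')(u) = Add(-8, Mul(-4, u)) (Function('y')(u) = Mul(-4, Add(u, 2)) = Mul(-4, Add(2, u)) = Add(-8, Mul(-4, u)))
Pow(Add(150, Pow(Add(Function('y')(-2), Mul(-1, Pow(Add(Function('c')(6), Function('P')(-2, 1)), Rational(1, 2)))), 2)), 2) = Pow(Add(150, Pow(Add(Add(-8, Mul(-4, -2)), Mul(-1, Pow(Add(Mul(-7, 6), 12), Rational(1, 2)))), 2)), 2) = Pow(Add(150, Pow(Add(Add(-8, 8), Mul(-1, Pow(Add(-42, 12), Rational(1, 2)))), 2)), 2) = Pow(Add(150, Pow(Add(0, Mul(-1, Pow(-30, Rational(1, 2)))), 2)), 2) = Pow(Add(150, Pow(Add(0, Mul(-1, Mul(I, Pow(30, Rational(1, 2))))), 2)), 2) = Pow(Add(150, Pow(Add(0, Mul(-1, I, Pow(30, Rational(1, 2)))), 2)), 2) = Pow(Add(150, Pow(Mul(-1, I, Pow(30, Rational(1, 2))), 2)), 2) = Pow(Add(150, -30), 2) = Pow(120, 2) = 14400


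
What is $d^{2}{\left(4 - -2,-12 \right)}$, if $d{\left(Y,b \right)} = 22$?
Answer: $484$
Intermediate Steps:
$d^{2}{\left(4 - -2,-12 \right)} = 22^{2} = 484$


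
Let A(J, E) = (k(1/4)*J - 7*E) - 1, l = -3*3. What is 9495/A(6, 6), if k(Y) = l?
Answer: -9495/97 ≈ -97.887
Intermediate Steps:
l = -9
k(Y) = -9
A(J, E) = -1 - 9*J - 7*E (A(J, E) = (-9*J - 7*E) - 1 = -1 - 9*J - 7*E)
9495/A(6, 6) = 9495/(-1 - 9*6 - 7*6) = 9495/(-1 - 54 - 42) = 9495/(-97) = 9495*(-1/97) = -9495/97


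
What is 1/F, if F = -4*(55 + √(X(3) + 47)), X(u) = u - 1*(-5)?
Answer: -1/216 + √55/11880 ≈ -0.0040054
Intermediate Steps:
X(u) = 5 + u (X(u) = u + 5 = 5 + u)
F = -220 - 4*√55 (F = -4*(55 + √((5 + 3) + 47)) = -4*(55 + √(8 + 47)) = -4*(55 + √55) = -220 - 4*√55 ≈ -249.66)
1/F = 1/(-220 - 4*√55)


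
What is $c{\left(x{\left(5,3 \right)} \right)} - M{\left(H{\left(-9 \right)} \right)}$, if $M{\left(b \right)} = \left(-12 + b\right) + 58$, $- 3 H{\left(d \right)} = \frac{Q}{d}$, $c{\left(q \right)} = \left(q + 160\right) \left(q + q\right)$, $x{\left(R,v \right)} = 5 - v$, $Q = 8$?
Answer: $\frac{16246}{27} \approx 601.7$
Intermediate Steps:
$c{\left(q \right)} = 2 q \left(160 + q\right)$ ($c{\left(q \right)} = \left(160 + q\right) 2 q = 2 q \left(160 + q\right)$)
$H{\left(d \right)} = - \frac{8}{3 d}$ ($H{\left(d \right)} = - \frac{8 \frac{1}{d}}{3} = - \frac{8}{3 d}$)
$M{\left(b \right)} = 46 + b$
$c{\left(x{\left(5,3 \right)} \right)} - M{\left(H{\left(-9 \right)} \right)} = 2 \left(5 - 3\right) \left(160 + \left(5 - 3\right)\right) - \left(46 - \frac{8}{3 \left(-9\right)}\right) = 2 \left(5 - 3\right) \left(160 + \left(5 - 3\right)\right) - \left(46 - - \frac{8}{27}\right) = 2 \cdot 2 \left(160 + 2\right) - \left(46 + \frac{8}{27}\right) = 2 \cdot 2 \cdot 162 - \frac{1250}{27} = 648 - \frac{1250}{27} = \frac{16246}{27}$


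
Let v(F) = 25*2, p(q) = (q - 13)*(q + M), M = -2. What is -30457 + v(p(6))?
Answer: -30407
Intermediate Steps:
p(q) = (-13 + q)*(-2 + q) (p(q) = (q - 13)*(q - 2) = (-13 + q)*(-2 + q))
v(F) = 50
-30457 + v(p(6)) = -30457 + 50 = -30407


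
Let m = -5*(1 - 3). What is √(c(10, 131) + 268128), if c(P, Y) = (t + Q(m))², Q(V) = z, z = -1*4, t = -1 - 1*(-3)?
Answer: 2*√67033 ≈ 517.81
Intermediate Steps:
t = 2 (t = -1 + 3 = 2)
m = 10 (m = -5*(-2) = 10)
z = -4
Q(V) = -4
c(P, Y) = 4 (c(P, Y) = (2 - 4)² = (-2)² = 4)
√(c(10, 131) + 268128) = √(4 + 268128) = √268132 = 2*√67033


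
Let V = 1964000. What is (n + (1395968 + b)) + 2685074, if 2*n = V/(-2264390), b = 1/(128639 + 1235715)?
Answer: 1260809042636676691/308942955406 ≈ 4.0810e+6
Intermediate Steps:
b = 1/1364354 ≈ 7.3295e-7
n = -98200/226439 (n = (1964000/(-2264390))/2 = (1964000*(-1/2264390))/2 = (½)*(-196400/226439) = -98200/226439 ≈ -0.43367)
(n + (1395968 + b)) + 2685074 = (-98200/226439 + (1395968 + 1/1364354)) + 2685074 = (-98200/226439 + 1904594524673/1364354) + 2685074 = 431274345592866647/308942955406 + 2685074 = 1260809042636676691/308942955406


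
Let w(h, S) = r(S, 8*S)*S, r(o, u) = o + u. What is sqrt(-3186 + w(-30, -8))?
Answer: 3*I*sqrt(290) ≈ 51.088*I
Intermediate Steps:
w(h, S) = 9*S**2 (w(h, S) = (S + 8*S)*S = (9*S)*S = 9*S**2)
sqrt(-3186 + w(-30, -8)) = sqrt(-3186 + 9*(-8)**2) = sqrt(-3186 + 9*64) = sqrt(-3186 + 576) = sqrt(-2610) = 3*I*sqrt(290)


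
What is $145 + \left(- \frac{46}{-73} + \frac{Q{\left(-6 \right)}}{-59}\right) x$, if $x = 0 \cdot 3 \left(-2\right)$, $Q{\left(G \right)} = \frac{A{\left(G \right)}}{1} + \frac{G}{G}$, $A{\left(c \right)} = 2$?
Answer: $145$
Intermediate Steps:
$Q{\left(G \right)} = 3$ ($Q{\left(G \right)} = \frac{2}{1} + \frac{G}{G} = 2 \cdot 1 + 1 = 2 + 1 = 3$)
$x = 0$ ($x = 0 \left(-2\right) = 0$)
$145 + \left(- \frac{46}{-73} + \frac{Q{\left(-6 \right)}}{-59}\right) x = 145 + \left(- \frac{46}{-73} + \frac{3}{-59}\right) 0 = 145 + \left(\left(-46\right) \left(- \frac{1}{73}\right) + 3 \left(- \frac{1}{59}\right)\right) 0 = 145 + \left(\frac{46}{73} - \frac{3}{59}\right) 0 = 145 + \frac{2495}{4307} \cdot 0 = 145 + 0 = 145$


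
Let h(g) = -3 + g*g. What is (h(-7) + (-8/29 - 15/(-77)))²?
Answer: 10513836369/4986289 ≈ 2108.6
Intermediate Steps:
h(g) = -3 + g²
(h(-7) + (-8/29 - 15/(-77)))² = ((-3 + (-7)²) + (-8/29 - 15/(-77)))² = ((-3 + 49) + (-8*1/29 - 15*(-1/77)))² = (46 + (-8/29 + 15/77))² = (46 - 181/2233)² = (102537/2233)² = 10513836369/4986289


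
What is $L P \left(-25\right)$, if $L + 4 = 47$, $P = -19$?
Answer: $20425$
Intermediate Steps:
$L = 43$ ($L = -4 + 47 = 43$)
$L P \left(-25\right) = 43 \left(-19\right) \left(-25\right) = \left(-817\right) \left(-25\right) = 20425$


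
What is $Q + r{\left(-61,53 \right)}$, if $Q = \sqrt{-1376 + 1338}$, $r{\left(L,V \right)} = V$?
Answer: $53 + i \sqrt{38} \approx 53.0 + 6.1644 i$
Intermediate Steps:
$Q = i \sqrt{38}$ ($Q = \sqrt{-38} = i \sqrt{38} \approx 6.1644 i$)
$Q + r{\left(-61,53 \right)} = i \sqrt{38} + 53 = 53 + i \sqrt{38}$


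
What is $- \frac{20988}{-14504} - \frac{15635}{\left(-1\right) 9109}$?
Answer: $\frac{104487433}{33029234} \approx 3.1635$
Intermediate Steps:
$- \frac{20988}{-14504} - \frac{15635}{\left(-1\right) 9109} = \left(-20988\right) \left(- \frac{1}{14504}\right) - \frac{15635}{-9109} = \frac{5247}{3626} - - \frac{15635}{9109} = \frac{5247}{3626} + \frac{15635}{9109} = \frac{104487433}{33029234}$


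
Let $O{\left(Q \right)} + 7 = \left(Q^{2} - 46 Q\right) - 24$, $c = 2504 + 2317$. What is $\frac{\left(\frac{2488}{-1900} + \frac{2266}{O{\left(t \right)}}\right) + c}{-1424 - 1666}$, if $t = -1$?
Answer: $- \frac{6284333}{3914000} \approx -1.6056$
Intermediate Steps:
$c = 4821$
$O{\left(Q \right)} = -31 + Q^{2} - 46 Q$ ($O{\left(Q \right)} = -7 - \left(24 - Q^{2} + 46 Q\right) = -31 + Q^{2} - 46 Q$)
$\frac{\left(\frac{2488}{-1900} + \frac{2266}{O{\left(t \right)}}\right) + c}{-1424 - 1666} = \frac{\left(\frac{2488}{-1900} + \frac{2266}{-31 + \left(-1\right)^{2} - -46}\right) + 4821}{-1424 - 1666} = \frac{\left(2488 \left(- \frac{1}{1900}\right) + \frac{2266}{-31 + 1 + 46}\right) + 4821}{-3090} = \left(\left(- \frac{622}{475} + \frac{2266}{16}\right) + 4821\right) \left(- \frac{1}{3090}\right) = \left(\left(- \frac{622}{475} + 2266 \cdot \frac{1}{16}\right) + 4821\right) \left(- \frac{1}{3090}\right) = \left(\left(- \frac{622}{475} + \frac{1133}{8}\right) + 4821\right) \left(- \frac{1}{3090}\right) = \left(\frac{533199}{3800} + 4821\right) \left(- \frac{1}{3090}\right) = \frac{18852999}{3800} \left(- \frac{1}{3090}\right) = - \frac{6284333}{3914000}$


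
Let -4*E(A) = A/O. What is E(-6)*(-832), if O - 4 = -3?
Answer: -1248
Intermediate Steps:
O = 1 (O = 4 - 3 = 1)
E(A) = -A/4 (E(A) = -A/(4*1) = -A/4)
E(-6)*(-832) = -¼*(-6)*(-832) = (3/2)*(-832) = -1248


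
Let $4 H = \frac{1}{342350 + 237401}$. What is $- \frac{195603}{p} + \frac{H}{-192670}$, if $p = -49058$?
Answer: $\frac{43697954770230491}{10959618539179720} \approx 3.9872$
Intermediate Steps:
$H = \frac{1}{2319004}$ ($H = \frac{1}{4 \left(342350 + 237401\right)} = \frac{1}{4 \cdot 579751} = \frac{1}{4} \cdot \frac{1}{579751} = \frac{1}{2319004} \approx 4.3122 \cdot 10^{-7}$)
$- \frac{195603}{p} + \frac{H}{-192670} = - \frac{195603}{-49058} + \frac{1}{2319004 \left(-192670\right)} = \left(-195603\right) \left(- \frac{1}{49058}\right) + \frac{1}{2319004} \left(- \frac{1}{192670}\right) = \frac{195603}{49058} - \frac{1}{446802500680} = \frac{43697954770230491}{10959618539179720}$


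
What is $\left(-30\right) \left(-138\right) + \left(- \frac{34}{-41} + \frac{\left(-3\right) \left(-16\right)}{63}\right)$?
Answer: $\frac{3565910}{861} \approx 4141.6$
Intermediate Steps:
$\left(-30\right) \left(-138\right) + \left(- \frac{34}{-41} + \frac{\left(-3\right) \left(-16\right)}{63}\right) = 4140 + \left(\left(-34\right) \left(- \frac{1}{41}\right) + 48 \cdot \frac{1}{63}\right) = 4140 + \left(\frac{34}{41} + \frac{16}{21}\right) = 4140 + \frac{1370}{861} = \frac{3565910}{861}$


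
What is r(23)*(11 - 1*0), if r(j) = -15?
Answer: -165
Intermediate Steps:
r(23)*(11 - 1*0) = -15*(11 - 1*0) = -15*(11 + 0) = -15*11 = -165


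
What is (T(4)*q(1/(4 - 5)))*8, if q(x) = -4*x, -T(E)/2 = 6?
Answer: -384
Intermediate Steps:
T(E) = -12 (T(E) = -2*6 = -12)
(T(4)*q(1/(4 - 5)))*8 = -(-48)/(4 - 5)*8 = -(-48)/(-1)*8 = -(-48)*(-1)*8 = -12*4*8 = -48*8 = -384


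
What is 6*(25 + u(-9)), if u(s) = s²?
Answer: 636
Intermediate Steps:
6*(25 + u(-9)) = 6*(25 + (-9)²) = 6*(25 + 81) = 6*106 = 636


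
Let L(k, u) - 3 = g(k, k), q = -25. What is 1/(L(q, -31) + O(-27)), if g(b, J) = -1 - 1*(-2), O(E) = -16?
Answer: -1/12 ≈ -0.083333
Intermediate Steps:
g(b, J) = 1 (g(b, J) = -1 + 2 = 1)
L(k, u) = 4 (L(k, u) = 3 + 1 = 4)
1/(L(q, -31) + O(-27)) = 1/(4 - 16) = 1/(-12) = -1/12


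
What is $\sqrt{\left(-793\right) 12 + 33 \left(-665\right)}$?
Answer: $i \sqrt{31461} \approx 177.37 i$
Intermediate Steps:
$\sqrt{\left(-793\right) 12 + 33 \left(-665\right)} = \sqrt{-9516 - 21945} = \sqrt{-31461} = i \sqrt{31461}$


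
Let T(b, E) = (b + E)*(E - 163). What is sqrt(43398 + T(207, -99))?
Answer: 3*sqrt(1678) ≈ 122.89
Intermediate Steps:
T(b, E) = (-163 + E)*(E + b) (T(b, E) = (E + b)*(-163 + E) = (-163 + E)*(E + b))
sqrt(43398 + T(207, -99)) = sqrt(43398 + ((-99)**2 - 163*(-99) - 163*207 - 99*207)) = sqrt(43398 + (9801 + 16137 - 33741 - 20493)) = sqrt(43398 - 28296) = sqrt(15102) = 3*sqrt(1678)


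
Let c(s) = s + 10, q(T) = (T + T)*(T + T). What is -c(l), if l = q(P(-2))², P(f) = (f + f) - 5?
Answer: -104986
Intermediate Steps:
P(f) = -5 + 2*f (P(f) = 2*f - 5 = -5 + 2*f)
q(T) = 4*T² (q(T) = (2*T)*(2*T) = 4*T²)
l = 104976 (l = (4*(-5 + 2*(-2))²)² = (4*(-5 - 4)²)² = (4*(-9)²)² = (4*81)² = 324² = 104976)
c(s) = 10 + s
-c(l) = -(10 + 104976) = -1*104986 = -104986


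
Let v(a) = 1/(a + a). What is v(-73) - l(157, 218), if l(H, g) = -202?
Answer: 29491/146 ≈ 201.99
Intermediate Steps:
v(a) = 1/(2*a)
v(-73) - l(157, 218) = (½)/(-73) - 1*(-202) = (½)*(-1/73) + 202 = -1/146 + 202 = 29491/146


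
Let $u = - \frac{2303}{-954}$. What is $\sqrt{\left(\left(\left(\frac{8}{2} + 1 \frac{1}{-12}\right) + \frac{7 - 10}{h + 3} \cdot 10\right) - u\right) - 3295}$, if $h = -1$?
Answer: $\frac{i \sqrt{334568489}}{318} \approx 57.52 i$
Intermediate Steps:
$u = \frac{2303}{954}$ ($u = \left(-2303\right) \left(- \frac{1}{954}\right) = \frac{2303}{954} \approx 2.414$)
$\sqrt{\left(\left(\left(\frac{8}{2} + 1 \frac{1}{-12}\right) + \frac{7 - 10}{h + 3} \cdot 10\right) - u\right) - 3295} = \sqrt{\left(\left(\left(\frac{8}{2} + 1 \frac{1}{-12}\right) + \frac{7 - 10}{-1 + 3} \cdot 10\right) - \frac{2303}{954}\right) - 3295} = \sqrt{\left(\left(\left(8 \cdot \frac{1}{2} + 1 \left(- \frac{1}{12}\right)\right) + - \frac{3}{2} \cdot 10\right) - \frac{2303}{954}\right) - 3295} = \sqrt{\left(\left(\left(4 - \frac{1}{12}\right) + \left(-3\right) \frac{1}{2} \cdot 10\right) - \frac{2303}{954}\right) - 3295} = \sqrt{\left(\left(\frac{47}{12} - 15\right) - \frac{2303}{954}\right) - 3295} = \sqrt{\left(- \frac{133}{12} - \frac{2303}{954}\right) - 3295} = \sqrt{- \frac{25753}{1908} - 3295} = \sqrt{- \frac{6312613}{1908}} = \frac{i \sqrt{334568489}}{318}$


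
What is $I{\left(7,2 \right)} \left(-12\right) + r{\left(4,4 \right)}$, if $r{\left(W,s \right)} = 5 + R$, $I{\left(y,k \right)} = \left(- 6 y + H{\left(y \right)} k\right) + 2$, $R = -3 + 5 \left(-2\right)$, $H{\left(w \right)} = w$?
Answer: $304$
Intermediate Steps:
$R = -13$ ($R = -3 - 10 = -13$)
$I{\left(y,k \right)} = 2 - 6 y + k y$ ($I{\left(y,k \right)} = \left(- 6 y + y k\right) + 2 = \left(- 6 y + k y\right) + 2 = 2 - 6 y + k y$)
$r{\left(W,s \right)} = -8$ ($r{\left(W,s \right)} = 5 - 13 = -8$)
$I{\left(7,2 \right)} \left(-12\right) + r{\left(4,4 \right)} = \left(2 - 42 + 2 \cdot 7\right) \left(-12\right) - 8 = \left(2 - 42 + 14\right) \left(-12\right) - 8 = \left(-26\right) \left(-12\right) - 8 = 312 - 8 = 304$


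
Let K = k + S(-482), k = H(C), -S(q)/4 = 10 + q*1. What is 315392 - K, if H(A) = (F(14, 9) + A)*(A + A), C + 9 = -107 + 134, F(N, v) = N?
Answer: 312352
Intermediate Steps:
S(q) = -40 - 4*q (S(q) = -4*(10 + q*1) = -4*(10 + q) = -40 - 4*q)
C = 18 (C = -9 + (-107 + 134) = -9 + 27 = 18)
H(A) = 2*A*(14 + A) (H(A) = (14 + A)*(A + A) = (14 + A)*(2*A) = 2*A*(14 + A))
k = 1152 (k = 2*18*(14 + 18) = 2*18*32 = 1152)
K = 3040 (K = 1152 + (-40 - 4*(-482)) = 1152 + (-40 + 1928) = 1152 + 1888 = 3040)
315392 - K = 315392 - 1*3040 = 315392 - 3040 = 312352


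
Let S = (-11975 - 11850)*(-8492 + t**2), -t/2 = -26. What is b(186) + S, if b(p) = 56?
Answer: 137899156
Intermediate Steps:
t = 52 (t = -2*(-26) = 52)
S = 137899100 (S = (-11975 - 11850)*(-8492 + 52**2) = -23825*(-8492 + 2704) = -23825*(-5788) = 137899100)
b(186) + S = 56 + 137899100 = 137899156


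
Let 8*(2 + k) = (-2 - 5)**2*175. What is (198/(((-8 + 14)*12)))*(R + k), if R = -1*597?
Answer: 41613/32 ≈ 1300.4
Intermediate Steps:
R = -597
k = 8559/8 (k = -2 + ((-2 - 5)**2*175)/8 = -2 + ((-7)**2*175)/8 = -2 + (49*175)/8 = -2 + (1/8)*8575 = -2 + 8575/8 = 8559/8 ≈ 1069.9)
(198/(((-8 + 14)*12)))*(R + k) = (198/(((-8 + 14)*12)))*(-597 + 8559/8) = (198/((6*12)))*(3783/8) = (198/72)*(3783/8) = (198*(1/72))*(3783/8) = (11/4)*(3783/8) = 41613/32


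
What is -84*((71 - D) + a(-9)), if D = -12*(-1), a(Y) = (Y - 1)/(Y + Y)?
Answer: -15008/3 ≈ -5002.7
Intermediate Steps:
a(Y) = (-1 + Y)/(2*Y) (a(Y) = (-1 + Y)/((2*Y)) = (-1 + Y)*(1/(2*Y)) = (-1 + Y)/(2*Y))
D = 12
-84*((71 - D) + a(-9)) = -84*((71 - 1*12) + (½)*(-1 - 9)/(-9)) = -84*((71 - 12) + (½)*(-⅑)*(-10)) = -84*(59 + 5/9) = -84*536/9 = -15008/3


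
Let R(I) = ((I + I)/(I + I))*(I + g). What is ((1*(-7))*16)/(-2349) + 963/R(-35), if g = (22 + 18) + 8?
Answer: 2263543/30537 ≈ 74.125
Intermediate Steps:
g = 48 (g = 40 + 8 = 48)
R(I) = 48 + I (R(I) = ((I + I)/(I + I))*(I + 48) = ((2*I)/((2*I)))*(48 + I) = ((2*I)*(1/(2*I)))*(48 + I) = 1*(48 + I) = 48 + I)
((1*(-7))*16)/(-2349) + 963/R(-35) = ((1*(-7))*16)/(-2349) + 963/(48 - 35) = -7*16*(-1/2349) + 963/13 = -112*(-1/2349) + 963*(1/13) = 112/2349 + 963/13 = 2263543/30537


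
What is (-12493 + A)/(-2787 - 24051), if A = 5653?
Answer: 380/1491 ≈ 0.25486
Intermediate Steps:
(-12493 + A)/(-2787 - 24051) = (-12493 + 5653)/(-2787 - 24051) = -6840/(-26838) = -6840*(-1/26838) = 380/1491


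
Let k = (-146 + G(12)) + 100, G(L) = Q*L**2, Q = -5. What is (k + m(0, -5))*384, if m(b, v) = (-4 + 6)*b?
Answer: -294144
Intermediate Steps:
m(b, v) = 2*b
G(L) = -5*L**2
k = -766 (k = (-146 - 5*12**2) + 100 = (-146 - 5*144) + 100 = (-146 - 720) + 100 = -866 + 100 = -766)
(k + m(0, -5))*384 = (-766 + 2*0)*384 = (-766 + 0)*384 = -766*384 = -294144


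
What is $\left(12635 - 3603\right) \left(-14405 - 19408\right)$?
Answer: $-305399016$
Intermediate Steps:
$\left(12635 - 3603\right) \left(-14405 - 19408\right) = 9032 \left(-33813\right) = -305399016$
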